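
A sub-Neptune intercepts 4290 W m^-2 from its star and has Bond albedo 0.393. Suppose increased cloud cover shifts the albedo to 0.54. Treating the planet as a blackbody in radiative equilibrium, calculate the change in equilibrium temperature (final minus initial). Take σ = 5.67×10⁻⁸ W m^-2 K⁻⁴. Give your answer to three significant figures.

-21.9 K

With α = 0.393, T₁ = 327.3 K.
With α = 0.54, T₂ = 305.4 K.
Change: 305.4 − 327.3 = -21.92 K.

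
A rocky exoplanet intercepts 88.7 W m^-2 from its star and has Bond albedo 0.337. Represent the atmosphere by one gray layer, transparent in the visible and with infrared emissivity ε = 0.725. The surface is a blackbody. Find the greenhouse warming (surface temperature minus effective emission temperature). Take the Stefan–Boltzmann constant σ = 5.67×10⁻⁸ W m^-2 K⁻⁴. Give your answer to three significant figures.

15.1 K

The planet radiates to space at T_e = [S(1−α)/(4σ)]^(1/4) = 126.9 K.
The surface balance (absorbed SW + ε·downward IR = σT_s⁴) with T_a⁴ = T_s⁴/2 reduces to T_s = T_e·[2/(2−ε)]^¼ = 142.0 K.
T_s − T_e = 142.0 − 126.9 = 15.12 K.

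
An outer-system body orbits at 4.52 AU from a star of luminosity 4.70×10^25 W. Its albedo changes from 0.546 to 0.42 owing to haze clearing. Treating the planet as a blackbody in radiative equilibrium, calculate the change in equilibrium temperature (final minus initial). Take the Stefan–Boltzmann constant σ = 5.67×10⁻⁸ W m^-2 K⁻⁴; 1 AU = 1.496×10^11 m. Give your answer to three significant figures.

Orbital distance: d = 4.52 AU = 6.762×10^11 m.
S = L/(4πd²) = 8.180 W m^-2.
Initial: T₁ = [S(1−0.546)/(4σ)]^(1/4) = 63.61 K.
With α = 0.42, T₂ = 67.63 K.
Change: 67.63 − 63.61 = 4.017 K.

4.02 K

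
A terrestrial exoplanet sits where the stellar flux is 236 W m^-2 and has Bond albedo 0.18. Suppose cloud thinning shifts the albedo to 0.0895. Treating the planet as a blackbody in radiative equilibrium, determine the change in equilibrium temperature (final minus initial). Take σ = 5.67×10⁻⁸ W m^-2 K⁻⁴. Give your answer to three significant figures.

With α = 0.18, T₁ = 170.9 K.
With α = 0.0895, T₂ = 175.4 K.
ΔT = T₂ − T₁ = 4.532 K.

4.53 kelvin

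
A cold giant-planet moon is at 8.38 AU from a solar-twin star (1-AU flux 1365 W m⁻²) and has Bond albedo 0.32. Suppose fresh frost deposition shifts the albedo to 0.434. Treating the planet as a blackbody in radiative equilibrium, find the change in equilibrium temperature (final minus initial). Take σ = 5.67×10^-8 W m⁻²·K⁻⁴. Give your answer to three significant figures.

Irradiance scales as 1/d², so S = 1365 W m⁻² × (1/8.38)² = 19.44 W m⁻².
Before: T₁ = [19.44·0.68/(4σ)]^(1/4) = 87.37 K.
Final:   T₂ = [S(1−0.434)/(4σ)]^(1/4) = 83.46 K.
Change: 83.46 − 87.37 = -3.918 K.

-3.92 K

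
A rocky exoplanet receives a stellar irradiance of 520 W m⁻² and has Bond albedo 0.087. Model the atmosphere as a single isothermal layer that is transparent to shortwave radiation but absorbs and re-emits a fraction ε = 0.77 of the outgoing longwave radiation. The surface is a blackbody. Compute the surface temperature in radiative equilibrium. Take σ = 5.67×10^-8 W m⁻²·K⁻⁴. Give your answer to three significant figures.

242 K

The planet radiates to space at T_e = [S(1−α)/(4σ)]^(1/4) = 213.9 K.
Surface balance with a leaky layer gives σT_s⁴ = σT_e⁴·2/(2−ε), so T_s = T_e·[2/(2−0.77)]^(1/4) = 241.5 K.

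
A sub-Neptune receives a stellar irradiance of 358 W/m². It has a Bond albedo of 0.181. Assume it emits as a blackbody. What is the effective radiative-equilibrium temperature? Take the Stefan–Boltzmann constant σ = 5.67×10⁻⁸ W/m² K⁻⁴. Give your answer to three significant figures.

The planet absorbs (1−α)S over its disc πR² and re-emits over 4πR², so the mean absorbed flux is (1−0.181)·358.0/4 = 73.30 W/m².
Balancing against σT⁴: T = (73.30/5.67×10⁻⁸)^(1/4) = 189.6 K.

190 K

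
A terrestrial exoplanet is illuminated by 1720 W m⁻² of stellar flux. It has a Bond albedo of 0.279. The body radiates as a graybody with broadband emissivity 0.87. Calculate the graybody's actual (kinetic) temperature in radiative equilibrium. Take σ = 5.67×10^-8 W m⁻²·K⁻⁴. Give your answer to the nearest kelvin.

282 K

Absorbed flux (global mean): S(1−α)/4 = 1720·0.721/4 = 310.0 W m⁻².
Radiative balance εσT⁴ = 310.0 gives T = [310.0/(0.87·σ)]^(1/4) = 281.6 K.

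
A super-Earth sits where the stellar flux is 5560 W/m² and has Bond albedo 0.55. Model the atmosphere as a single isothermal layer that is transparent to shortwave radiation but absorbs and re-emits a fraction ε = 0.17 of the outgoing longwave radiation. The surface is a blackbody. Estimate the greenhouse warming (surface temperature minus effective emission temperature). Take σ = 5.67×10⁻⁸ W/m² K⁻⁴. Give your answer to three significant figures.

The planet radiates to space at T_e = [S(1−α)/(4σ)]^(1/4) = 324.1 K.
The surface balance (absorbed SW + ε·downward IR = σT_s⁴) with T_a⁴ = T_s⁴/2 reduces to T_s = T_e·[2/(2−ε)]^¼ = 331.4 K.
Greenhouse warming: T_s − T_e = 7.278 K.

7.28 K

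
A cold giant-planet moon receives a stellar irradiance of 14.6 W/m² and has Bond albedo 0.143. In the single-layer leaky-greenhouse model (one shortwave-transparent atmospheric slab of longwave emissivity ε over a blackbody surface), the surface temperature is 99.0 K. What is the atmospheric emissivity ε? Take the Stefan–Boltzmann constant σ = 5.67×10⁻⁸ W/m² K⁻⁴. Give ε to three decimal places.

First, T_e = [14.60·(1−0.143)/(4σ)]^(1/4) = 86.18 K.
T_s⁴ = T_e⁴·2/(2−ε) → ε = 2 − 2(T_e/T_s)⁴ = 2 − 2·(86.18/99.0)⁴ = 0.8514.

0.851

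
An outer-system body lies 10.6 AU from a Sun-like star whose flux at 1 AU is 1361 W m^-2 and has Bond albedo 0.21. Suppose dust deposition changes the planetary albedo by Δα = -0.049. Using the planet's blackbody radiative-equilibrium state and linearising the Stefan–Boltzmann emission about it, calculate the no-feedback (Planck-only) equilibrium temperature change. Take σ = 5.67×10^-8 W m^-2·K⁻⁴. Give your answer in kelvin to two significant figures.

Irradiance scales as 1/d², so S = 1361 W m^-2 × (1/10.6)² = 12.11 W m^-2.
The baseline emission temperature is T_e = 80.59 K.
The change in absorbed flux is Δ[S(1−α)/4] = −SΔα/4 = 0.1484 W m^-2.
Linearising σT⁴ gives d(σT⁴)/dT = 4σT_e³ = 0.1187 W m^-2 per K.
So ΔT₀ = 0.1484/0.1187 = 1.25 K.

1.2 K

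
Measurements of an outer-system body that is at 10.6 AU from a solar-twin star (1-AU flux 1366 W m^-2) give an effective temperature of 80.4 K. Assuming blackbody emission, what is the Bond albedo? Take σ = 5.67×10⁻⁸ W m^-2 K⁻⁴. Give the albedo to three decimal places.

Irradiance scales as 1/d², so S = 1366 W m^-2 × (1/10.6)² = 12.16 W m^-2.
Energy balance: S(1−α)/4 = σT⁴, so 1−α = 4σT⁴/S.
4σT⁴ = 4·5.67×10⁻⁸·(80.4)⁴ = 9.477 W m^-2.
1−α = 9.477/12.16 = 0.7795, so α = 0.2205.

0.220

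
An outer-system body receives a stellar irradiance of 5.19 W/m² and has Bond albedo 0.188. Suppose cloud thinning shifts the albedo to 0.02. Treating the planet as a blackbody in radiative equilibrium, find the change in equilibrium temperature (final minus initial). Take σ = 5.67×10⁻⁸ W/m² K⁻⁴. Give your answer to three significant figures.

Initial: T₁ = [S(1−0.188)/(4σ)]^(1/4) = 65.66 K.
Final:   T₂ = [S(1−0.02)/(4σ)]^(1/4) = 68.82 K.
Change: 68.82 − 65.66 = 3.160 K.

3.16 K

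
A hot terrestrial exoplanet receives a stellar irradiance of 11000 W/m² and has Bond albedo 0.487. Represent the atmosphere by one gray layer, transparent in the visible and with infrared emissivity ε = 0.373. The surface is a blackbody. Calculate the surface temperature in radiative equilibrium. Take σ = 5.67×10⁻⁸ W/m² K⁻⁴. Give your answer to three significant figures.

At the top of the atmosphere, σT_e⁴ = S(1−α)/4 = 1411 W/m², giving T_e = 397.2 K.
The surface balance (absorbed SW + ε·downward IR = σT_s⁴) with T_a⁴ = T_s⁴/2 reduces to T_s = T_e·[2/(2−ε)]^¼ = 418.2 K.

418 kelvin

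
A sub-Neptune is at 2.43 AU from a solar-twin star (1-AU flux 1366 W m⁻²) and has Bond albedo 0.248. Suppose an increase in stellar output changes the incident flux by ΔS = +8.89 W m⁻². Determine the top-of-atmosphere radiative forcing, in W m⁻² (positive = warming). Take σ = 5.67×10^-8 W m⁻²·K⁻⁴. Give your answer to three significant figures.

Irradiance scales as 1/d², so S = 1366 W m⁻² × (1/2.43)² = 231.3 W m⁻².
TOA radiative forcing: ΔF = (1−α)ΔS/4 = 0.752·(+8.89)/4 = 1.671 W m⁻².

1.67 W m⁻²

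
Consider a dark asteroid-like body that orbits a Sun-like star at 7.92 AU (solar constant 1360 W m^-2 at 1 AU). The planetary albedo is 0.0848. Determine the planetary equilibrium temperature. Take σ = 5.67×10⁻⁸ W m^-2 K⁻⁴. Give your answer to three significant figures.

Flux at the orbit: S = 1360/(7.92)² = 21.68 W m^-2.
The planet absorbs (1−α)S over its disc πR² and re-emits over 4πR², so the mean absorbed flux is (1−0.0848)·21.68/4 = 4.961 W m^-2.
In equilibrium σT⁴ equals this, so T = 96.71 K.

96.7 K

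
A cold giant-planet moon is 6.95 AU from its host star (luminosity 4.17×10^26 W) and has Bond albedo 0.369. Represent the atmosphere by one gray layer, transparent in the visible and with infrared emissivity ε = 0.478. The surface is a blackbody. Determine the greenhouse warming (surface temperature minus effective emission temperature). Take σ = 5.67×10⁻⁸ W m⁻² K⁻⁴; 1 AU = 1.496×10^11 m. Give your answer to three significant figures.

Orbital distance: d = 6.95 AU = 1.040×10^12 m.
S = L/(4πd²) = 30.70 W m⁻².
At the top of the atmosphere, σT_e⁴ = S(1−α)/4 = 4.842 W m⁻², giving T_e = 96.13 K.
The surface balance (absorbed SW + ε·downward IR = σT_s⁴) with T_a⁴ = T_s⁴/2 reduces to T_s = T_e·[2/(2−ε)]^¼ = 102.9 K.
Greenhouse warming: T_s − T_e = 6.793 K.

6.79 K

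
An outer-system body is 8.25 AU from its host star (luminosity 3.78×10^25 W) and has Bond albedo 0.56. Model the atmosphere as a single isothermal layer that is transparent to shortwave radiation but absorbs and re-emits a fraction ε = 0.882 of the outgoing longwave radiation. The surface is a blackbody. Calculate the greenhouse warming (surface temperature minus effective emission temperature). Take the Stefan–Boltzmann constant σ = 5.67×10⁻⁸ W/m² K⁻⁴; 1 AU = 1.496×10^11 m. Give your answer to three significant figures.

d = 8.25 × 1.496×10^11 m = 1.234×10^12 m.
S = L/(4πd²) = 1.975 W/m².
At the top of the atmosphere, σT_e⁴ = S(1−α)/4 = 0.2172 W/m², giving T_e = 44.24 K.
The surface balance (absorbed SW + ε·downward IR = σT_s⁴) with T_a⁴ = T_s⁴/2 reduces to T_s = T_e·[2/(2−ε)]^¼ = 51.17 K.
Greenhouse warming: T_s − T_e = 6.924 K.

6.92 K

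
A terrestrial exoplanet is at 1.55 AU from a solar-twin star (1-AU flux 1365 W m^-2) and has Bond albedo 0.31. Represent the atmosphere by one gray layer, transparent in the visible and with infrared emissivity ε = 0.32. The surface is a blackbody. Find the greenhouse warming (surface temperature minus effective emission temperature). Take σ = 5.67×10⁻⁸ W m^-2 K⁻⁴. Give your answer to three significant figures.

9.08 K

Irradiance scales as 1/d², so S = 1365 W m^-2 × (1/1.55)² = 568.2 W m^-2.
The planet radiates to space at T_e = [S(1−α)/(4σ)]^(1/4) = 203.9 K.
The surface balance (absorbed SW + ε·downward IR = σT_s⁴) with T_a⁴ = T_s⁴/2 reduces to T_s = T_e·[2/(2−ε)]^¼ = 213.0 K.
Greenhouse warming: T_s − T_e = 9.084 K.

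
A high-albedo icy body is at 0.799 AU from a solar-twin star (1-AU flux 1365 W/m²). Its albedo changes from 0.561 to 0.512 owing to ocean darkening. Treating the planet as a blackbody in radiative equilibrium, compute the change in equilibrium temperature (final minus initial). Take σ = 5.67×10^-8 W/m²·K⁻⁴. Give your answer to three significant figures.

Flux at the orbit: S = 1365/(0.799)² = 2138 W/m².
Initial: T₁ = [S(1−0.561)/(4σ)]^(1/4) = 253.6 K.
Final:   T₂ = [S(1−0.512)/(4σ)]^(1/4) = 260.4 K.
Change: 260.4 − 253.6 = 6.799 K.

6.80 K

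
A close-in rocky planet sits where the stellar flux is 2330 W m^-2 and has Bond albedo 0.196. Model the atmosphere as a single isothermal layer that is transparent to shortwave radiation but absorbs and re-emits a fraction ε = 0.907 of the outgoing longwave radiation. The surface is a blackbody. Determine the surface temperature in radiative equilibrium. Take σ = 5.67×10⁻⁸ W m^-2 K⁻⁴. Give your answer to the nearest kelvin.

The planet radiates to space at T_e = [S(1−α)/(4σ)]^(1/4) = 301.5 K.
Surface balance with a leaky layer gives σT_s⁴ = σT_e⁴·2/(2−ε), so T_s = T_e·[2/(2−0.907)]^(1/4) = 350.6 K.

351 K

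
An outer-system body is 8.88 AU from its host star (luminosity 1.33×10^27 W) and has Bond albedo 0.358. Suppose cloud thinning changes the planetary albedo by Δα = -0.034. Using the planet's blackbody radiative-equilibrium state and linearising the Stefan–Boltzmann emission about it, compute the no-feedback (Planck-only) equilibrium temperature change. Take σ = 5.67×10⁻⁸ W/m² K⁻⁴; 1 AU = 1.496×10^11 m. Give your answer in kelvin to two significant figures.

1.5 kelvin

Orbital distance: d = 8.88 AU = 1.328×10^12 m.
Spreading L over a sphere of radius d: S = 1.33×10^27/(4π·1.33×10^12²) = 59.97 W/m².
Reference equilibrium: T_e = [S(1−α)/(4σ)]^(1/4) = 114.1 K.
ΔF = −(S/4)Δα = −(59.97/4)×(-0.034) = 0.5098 W/m².
Planck response: λ_P = 4σT_e³ = 4·5.67×10⁻⁸·(114.1)³ = 0.3373 W/m²/K.
ΔT₀ = ΔF/λ_P = 0.5098/0.3373 = 1.51 K.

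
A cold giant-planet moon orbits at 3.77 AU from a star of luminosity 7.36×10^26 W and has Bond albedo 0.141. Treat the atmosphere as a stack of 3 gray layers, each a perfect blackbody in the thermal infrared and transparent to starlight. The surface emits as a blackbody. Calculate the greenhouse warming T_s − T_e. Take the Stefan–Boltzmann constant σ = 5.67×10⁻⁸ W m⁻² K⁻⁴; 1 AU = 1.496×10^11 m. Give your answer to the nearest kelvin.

67 K

Orbital distance: d = 3.77 AU = 5.640×10^11 m.
S = L/(4πd²) = 184.1 W m⁻².
The effective emission temperature is T_e = [S(1−α)/(4σ)]^¼ = 162.5 K.
T_s = (N+1)^(1/4)·T_e = 229.8 K.
So the greenhouse effect raises the surface by 229.8 − 162.5 = 67.31 K.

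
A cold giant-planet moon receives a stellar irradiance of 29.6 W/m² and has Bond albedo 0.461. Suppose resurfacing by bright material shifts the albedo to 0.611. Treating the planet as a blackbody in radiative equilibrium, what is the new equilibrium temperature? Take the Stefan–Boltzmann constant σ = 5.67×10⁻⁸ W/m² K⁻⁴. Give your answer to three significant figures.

T₂ = [S(1−α₂)/(4σ)]^(1/4) = [29.60·0.389/(4σ)]^(1/4) = 84.41 K.

84.4 K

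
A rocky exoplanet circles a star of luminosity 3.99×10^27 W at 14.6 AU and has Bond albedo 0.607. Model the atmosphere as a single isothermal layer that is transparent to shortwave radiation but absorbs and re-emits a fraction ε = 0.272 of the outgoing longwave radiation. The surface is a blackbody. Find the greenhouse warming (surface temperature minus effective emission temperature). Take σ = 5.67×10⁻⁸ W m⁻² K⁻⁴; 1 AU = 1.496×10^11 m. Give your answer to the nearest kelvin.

4 K

d = 14.6 × 1.496×10^11 m = 2.184×10^12 m.
S = L/(4πd²) = 66.56 W m⁻².
Effective emission temperature (TOA balance): σT_e⁴ = S(1−α)/4 = 6.539 W m⁻² → T_e = 103.6 K.
The surface balance (absorbed SW + ε·downward IR = σT_s⁴) with T_a⁴ = T_s⁴/2 reduces to T_s = T_e·[2/(2−ε)]^¼ = 107.5 K.
T_s − T_e = 107.5 − 103.6 = 3.857 K.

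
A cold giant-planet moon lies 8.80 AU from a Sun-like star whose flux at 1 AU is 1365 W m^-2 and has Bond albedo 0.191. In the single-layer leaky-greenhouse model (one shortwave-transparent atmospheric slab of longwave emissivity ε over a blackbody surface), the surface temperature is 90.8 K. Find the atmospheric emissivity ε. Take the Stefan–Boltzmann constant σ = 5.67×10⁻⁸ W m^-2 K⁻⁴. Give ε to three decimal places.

Irradiance scales as 1/d², so S = 1365 W m^-2 × (1/8.80)² = 17.63 W m^-2.
Effective temperature: T_e = [S(1−α)/(4σ)]^(1/4) = 89.05 K.
Inverting T_s⁴ = 2T_e⁴/(2−ε): (T_e/T_s)⁴ = 0.9250, so ε = 2(1 − 0.9250) = 0.1501.

0.150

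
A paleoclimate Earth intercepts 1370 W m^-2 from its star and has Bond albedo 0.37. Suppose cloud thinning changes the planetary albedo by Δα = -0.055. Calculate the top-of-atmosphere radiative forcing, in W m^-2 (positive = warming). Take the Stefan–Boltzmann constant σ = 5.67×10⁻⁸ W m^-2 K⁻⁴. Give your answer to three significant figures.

18.8 W m^-2

TOA radiative forcing: ΔF = −S·Δα/4 = −1370·(-0.055)/4 = 18.84 W m^-2.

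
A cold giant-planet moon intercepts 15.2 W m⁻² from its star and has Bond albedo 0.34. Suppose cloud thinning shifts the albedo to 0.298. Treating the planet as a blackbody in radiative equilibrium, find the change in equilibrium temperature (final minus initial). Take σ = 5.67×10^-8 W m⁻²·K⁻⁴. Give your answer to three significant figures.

1.27 K

Before: T₁ = [15.20·0.66/(4σ)]^(1/4) = 81.55 K.
Final:   T₂ = [S(1−0.298)/(4σ)]^(1/4) = 82.82 K.
Change: 82.82 − 81.55 = 1.268 K.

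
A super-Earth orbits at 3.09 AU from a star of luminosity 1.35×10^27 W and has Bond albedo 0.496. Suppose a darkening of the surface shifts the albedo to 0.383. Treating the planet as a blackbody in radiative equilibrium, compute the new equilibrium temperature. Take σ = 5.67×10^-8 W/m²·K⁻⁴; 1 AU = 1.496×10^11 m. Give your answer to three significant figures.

192 K

d = 3.09 × 1.496×10^11 m = 4.623×10^11 m.
Flux at the orbit: S = L/(4πd²) = 1.35×10^27/(4π·(4.62×10^11)²) = 502.7 W/m².
With the new albedo, S(1−α₂)/4 = 77.55 W/m², so T₂ = 192.3 K.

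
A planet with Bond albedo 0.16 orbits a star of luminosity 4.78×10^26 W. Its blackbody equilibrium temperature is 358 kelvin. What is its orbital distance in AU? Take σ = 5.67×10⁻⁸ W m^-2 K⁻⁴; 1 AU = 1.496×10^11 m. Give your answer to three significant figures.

The flux needed for this T is 4σT⁴/(1−0.16) = 4435 W m^-2.
From L = 4πd²S, d = √(4.78×10^26/(4π·4435)) = 9.261×10^10 m = 0.6191 AU.

0.619 AU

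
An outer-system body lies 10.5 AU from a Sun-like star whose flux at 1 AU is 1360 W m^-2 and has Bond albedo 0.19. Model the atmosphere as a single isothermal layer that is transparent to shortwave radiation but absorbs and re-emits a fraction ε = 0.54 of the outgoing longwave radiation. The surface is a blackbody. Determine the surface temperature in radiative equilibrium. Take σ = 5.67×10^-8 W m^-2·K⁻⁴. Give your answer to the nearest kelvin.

88 kelvin

By the inverse-square law, S = 1360/10.5² = 12.34 W m^-2.
The planet radiates to space at T_e = [S(1−α)/(4σ)]^(1/4) = 81.47 K.
The surface balance (absorbed SW + ε·downward IR = σT_s⁴) with T_a⁴ = T_s⁴/2 reduces to T_s = T_e·[2/(2−ε)]^¼ = 88.14 K.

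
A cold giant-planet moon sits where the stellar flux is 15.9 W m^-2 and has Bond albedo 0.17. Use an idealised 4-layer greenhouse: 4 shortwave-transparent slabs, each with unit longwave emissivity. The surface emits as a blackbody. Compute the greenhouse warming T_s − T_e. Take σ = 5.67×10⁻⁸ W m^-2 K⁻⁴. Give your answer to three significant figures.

43.3 K

The effective emission temperature is T_e = [S(1−α)/(4σ)]^¼ = 87.34 K.
Surface: T_s = (5)^¼·T_e = 130.6 K.
So the greenhouse effect raises the surface by 130.6 − 87.34 = 43.26 K.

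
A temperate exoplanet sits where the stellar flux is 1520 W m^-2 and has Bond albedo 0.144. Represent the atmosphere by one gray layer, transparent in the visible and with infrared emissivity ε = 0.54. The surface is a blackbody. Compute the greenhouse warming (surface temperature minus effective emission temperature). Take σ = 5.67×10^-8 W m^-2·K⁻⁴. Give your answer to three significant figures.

22.5 K

At the top of the atmosphere, σT_e⁴ = S(1−α)/4 = 325.3 W m^-2, giving T_e = 275.2 K.
The surface balance (absorbed SW + ε·downward IR = σT_s⁴) with T_a⁴ = T_s⁴/2 reduces to T_s = T_e·[2/(2−ε)]^¼ = 297.7 K.
The atmosphere warms the surface by 22.53 K.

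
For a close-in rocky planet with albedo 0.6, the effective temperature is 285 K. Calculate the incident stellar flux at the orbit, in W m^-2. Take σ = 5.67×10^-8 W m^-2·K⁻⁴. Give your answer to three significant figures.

3740 W m^-2

Invert the energy balance for S: S = 4σT⁴/(1−α).
σT⁴ = 5.67×10⁻⁸·(285)⁴ = 374.1 W m^-2.
So S = 4×374.1/(1−0.6) = 3741 W m^-2.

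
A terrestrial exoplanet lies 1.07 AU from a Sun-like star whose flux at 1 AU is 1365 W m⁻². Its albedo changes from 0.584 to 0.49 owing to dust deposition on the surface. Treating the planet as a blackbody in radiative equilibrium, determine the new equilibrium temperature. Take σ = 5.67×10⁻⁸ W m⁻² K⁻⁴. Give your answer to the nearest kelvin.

228 kelvin

By the inverse-square law, S = 1365/1.07² = 1192 W m⁻².
With the new albedo, S(1−α₂)/4 = 152.0 W m⁻², so T₂ = 227.5 K.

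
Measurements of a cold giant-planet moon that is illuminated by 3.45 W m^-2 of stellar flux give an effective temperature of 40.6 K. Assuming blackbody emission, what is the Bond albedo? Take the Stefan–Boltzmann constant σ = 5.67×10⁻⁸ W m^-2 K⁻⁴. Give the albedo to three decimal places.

Rearranging the radiative balance, α = 1 − 4σT⁴/S.
4σT⁴ = 4·5.67×10⁻⁸·(40.6)⁴ = 0.6162 W m^-2.
Hence α = 1 − 0.6162/3.450 = 0.8214.

0.821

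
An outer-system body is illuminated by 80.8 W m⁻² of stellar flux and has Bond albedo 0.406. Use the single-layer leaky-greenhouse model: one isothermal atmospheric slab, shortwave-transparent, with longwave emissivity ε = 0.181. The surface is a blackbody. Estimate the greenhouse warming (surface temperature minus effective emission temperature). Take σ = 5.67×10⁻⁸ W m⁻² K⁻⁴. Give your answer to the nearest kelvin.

Effective emission temperature (TOA balance): σT_e⁴ = S(1−α)/4 = 12.00 W m⁻² → T_e = 120.6 K.
For a single slab of emissivity ε, T_s⁴ = 2T_e⁴/(2−ε); thus T_s = 120.6·(1.1)^(1/4) = 123.5 K.
T_s − T_e = 123.5 − 120.6 = 2.894 K.

3 kelvin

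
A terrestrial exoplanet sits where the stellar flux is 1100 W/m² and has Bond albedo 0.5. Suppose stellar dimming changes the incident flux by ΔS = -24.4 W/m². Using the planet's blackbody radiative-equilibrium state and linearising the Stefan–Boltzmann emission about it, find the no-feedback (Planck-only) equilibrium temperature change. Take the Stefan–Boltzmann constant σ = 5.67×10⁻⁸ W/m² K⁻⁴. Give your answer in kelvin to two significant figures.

-1.2 kelvin

Unperturbed T_e = [1100·(1−0.5)/(4σ)]^¼ = 221.9 K.
TOA radiative forcing: ΔF = (1−α)ΔS/4 = 0.5·(-24.4)/4 = -3.050 W/m².
Planck response: λ_P = 4σT_e³ = 4·5.67×10⁻⁸·(221.9)³ = 2.478 W/m²/K.
So ΔT₀ = -3.050/2.478 = -1.23 K.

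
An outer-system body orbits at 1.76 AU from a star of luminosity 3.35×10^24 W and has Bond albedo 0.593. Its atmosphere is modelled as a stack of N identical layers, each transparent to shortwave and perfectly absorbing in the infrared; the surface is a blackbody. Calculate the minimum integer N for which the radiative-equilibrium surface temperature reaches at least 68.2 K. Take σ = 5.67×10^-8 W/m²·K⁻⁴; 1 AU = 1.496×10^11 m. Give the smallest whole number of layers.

d = 1.76 × 1.496×10^11 m = 2.633×10^11 m.
Flux at the orbit: S = L/(4πd²) = 3.35×10^24/(4π·(2.63×10^11)²) = 3.845 W/m².
Top-of-atmosphere balance: σT_e⁴ = S(1−α)/4 = 0.3913 W/m² → T_e = 51.25 K.
Since T_s⁴ = (N+1)T_e⁴, we need N ≥ (T_s/T_e)⁴ − 1 = 2.135.
The minimum whole number is N = 3.

3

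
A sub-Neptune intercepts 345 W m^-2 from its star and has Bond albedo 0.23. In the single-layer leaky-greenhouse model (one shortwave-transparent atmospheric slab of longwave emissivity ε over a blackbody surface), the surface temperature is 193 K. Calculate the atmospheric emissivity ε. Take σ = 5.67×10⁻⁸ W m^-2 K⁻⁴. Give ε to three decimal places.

TOA balance gives T_e = 185.0 K.
Since (2−ε)/2 = (T_e/T_s)⁴ = 0.8442, ε = 0.3116.

0.312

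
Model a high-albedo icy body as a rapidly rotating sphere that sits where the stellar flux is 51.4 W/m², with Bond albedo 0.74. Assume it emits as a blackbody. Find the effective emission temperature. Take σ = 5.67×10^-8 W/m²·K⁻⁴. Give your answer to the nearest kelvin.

The planet absorbs (1−α)S over its disc πR² and re-emits over 4πR², so the mean absorbed flux is (1−0.74)·51.40/4 = 3.341 W/m².
In equilibrium σT⁴ equals this, so T = 87.61 K.

88 kelvin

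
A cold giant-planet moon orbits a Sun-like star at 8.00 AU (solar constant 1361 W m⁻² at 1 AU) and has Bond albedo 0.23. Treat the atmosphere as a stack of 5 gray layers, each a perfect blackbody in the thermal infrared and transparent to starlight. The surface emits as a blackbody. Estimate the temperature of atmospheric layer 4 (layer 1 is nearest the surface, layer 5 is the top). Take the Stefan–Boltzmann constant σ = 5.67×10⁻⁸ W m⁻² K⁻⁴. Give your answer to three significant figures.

110 kelvin

Flux at the orbit: S = 1361/(8.00)² = 21.27 W m⁻².
The effective emission temperature is T_e = [S(1−α)/(4σ)]^¼ = 92.18 K.
In the N-layer model, layer k (counted from the surface) has T_k = (N+1−k)^(1/4)·T_e.
With k = 4: T_4 = (5+1−4)^¼·92.18 K = 109.6 K.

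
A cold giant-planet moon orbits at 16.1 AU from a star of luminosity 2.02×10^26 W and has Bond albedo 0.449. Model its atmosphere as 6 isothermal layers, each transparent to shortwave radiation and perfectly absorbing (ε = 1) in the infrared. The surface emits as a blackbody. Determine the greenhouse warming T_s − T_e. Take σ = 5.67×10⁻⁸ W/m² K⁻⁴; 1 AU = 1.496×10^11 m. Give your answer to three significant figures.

31.9 K

d = 16.1 × 1.496×10^11 m = 2.409×10^12 m.
Spreading L over a sphere of radius d: S = 2.02×10^26/(4π·2.41×10^12²) = 2.771 W/m².
Top-of-atmosphere balance: σT_e⁴ = S(1−α)/4 = 0.3817 W/m² → T_e = 50.94 K.
Surface: T_s = (7)^¼·T_e = 82.85 K.
So the greenhouse effect raises the surface by 82.85 − 50.94 = 31.92 K.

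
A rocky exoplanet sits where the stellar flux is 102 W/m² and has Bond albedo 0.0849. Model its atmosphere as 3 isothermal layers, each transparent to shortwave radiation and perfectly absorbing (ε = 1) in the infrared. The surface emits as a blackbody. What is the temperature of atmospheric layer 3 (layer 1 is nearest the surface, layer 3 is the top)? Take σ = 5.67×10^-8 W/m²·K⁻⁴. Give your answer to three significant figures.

The effective emission temperature is T_e = [S(1−α)/(4σ)]^¼ = 142.4 K.
In the N-layer model, layer k (counted from the surface) has T_k = (N+1−k)^(1/4)·T_e.
T_3 = (1)^(1/4)·142.4 = 142.4 K.

142 kelvin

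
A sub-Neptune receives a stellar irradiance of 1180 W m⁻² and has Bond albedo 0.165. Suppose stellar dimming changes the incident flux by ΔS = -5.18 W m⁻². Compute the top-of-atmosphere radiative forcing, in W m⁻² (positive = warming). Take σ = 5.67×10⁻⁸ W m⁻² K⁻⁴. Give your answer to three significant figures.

ΔF = Δ[S(1−α)]/4 = (1−0.165)·-5.18/4 = -1.081 W m⁻².

-1.08 W m⁻²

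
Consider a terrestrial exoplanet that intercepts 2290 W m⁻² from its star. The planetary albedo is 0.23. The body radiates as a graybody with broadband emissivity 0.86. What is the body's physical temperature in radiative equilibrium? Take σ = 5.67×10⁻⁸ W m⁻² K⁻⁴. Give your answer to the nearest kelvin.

Averaging over the sphere, the absorbed flux is S(1−α)/4 = 440.8 W m⁻².
Equating to εσT⁴ with ε = 0.86: T = (440.8/0.86σ)^(1/4) = 308.4 K.

308 K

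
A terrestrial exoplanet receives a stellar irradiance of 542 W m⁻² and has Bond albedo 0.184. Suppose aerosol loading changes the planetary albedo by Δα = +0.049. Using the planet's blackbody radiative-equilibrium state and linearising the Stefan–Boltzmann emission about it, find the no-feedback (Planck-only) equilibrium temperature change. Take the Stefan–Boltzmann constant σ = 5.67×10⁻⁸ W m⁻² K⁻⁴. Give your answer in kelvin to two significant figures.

Reference equilibrium: T_e = [S(1−α)/(4σ)]^(1/4) = 210.1 K.
The change in absorbed flux is Δ[S(1−α)/4] = −SΔα/4 = -6.639 W m⁻².
Planck response: λ_P = 4σT_e³ = 4·5.67×10⁻⁸·(210.1)³ = 2.105 W m⁻²/K.
Hence the no-feedback warming is ΔF/(4σT_e³) = -3.15 K.

-3.2 K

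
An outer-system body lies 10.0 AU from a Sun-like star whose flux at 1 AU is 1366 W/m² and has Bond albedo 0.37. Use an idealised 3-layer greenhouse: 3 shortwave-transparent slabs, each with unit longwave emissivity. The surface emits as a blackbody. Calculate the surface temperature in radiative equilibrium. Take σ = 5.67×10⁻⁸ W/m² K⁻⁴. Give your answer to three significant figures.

111 K

Flux at the orbit: S = 1366/(10.0)² = 13.66 W/m².
Top-of-atmosphere balance: σT_e⁴ = S(1−α)/4 = 2.151 W/m² → T_e = 78.49 K.
With N = 3 opaque layers, T_s = (N+1)^(1/4)·T_e = 4^(1/4)·78.49 = 111.0 K.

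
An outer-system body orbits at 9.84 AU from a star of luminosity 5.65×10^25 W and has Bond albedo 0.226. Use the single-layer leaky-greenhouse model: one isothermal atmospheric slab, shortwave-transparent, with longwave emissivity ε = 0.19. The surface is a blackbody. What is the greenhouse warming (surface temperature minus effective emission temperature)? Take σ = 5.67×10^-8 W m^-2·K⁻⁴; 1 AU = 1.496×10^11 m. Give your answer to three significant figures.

1.30 K

d = 9.84 × 1.496×10^11 m = 1.472×10^12 m.
Spreading L over a sphere of radius d: S = 5.65×10^25/(4π·1.47×10^12²) = 2.075 W m^-2.
Effective emission temperature (TOA balance): σT_e⁴ = S(1−α)/4 = 0.4015 W m^-2 → T_e = 51.58 K.
The surface balance (absorbed SW + ε·downward IR = σT_s⁴) with T_a⁴ = T_s⁴/2 reduces to T_s = T_e·[2/(2−ε)]^¼ = 52.89 K.
Greenhouse warming: T_s − T_e = 1.303 K.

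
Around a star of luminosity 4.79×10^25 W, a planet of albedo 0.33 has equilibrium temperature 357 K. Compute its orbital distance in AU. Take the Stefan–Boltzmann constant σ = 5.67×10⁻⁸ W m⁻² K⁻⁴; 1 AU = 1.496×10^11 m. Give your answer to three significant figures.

The flux needed for this T is 4σT⁴/(1−0.33) = 5498 W m⁻².
S = L/(4πd²) → d = √(L/4πS) = √(4.79×10^25/(4π·5498)) = 2.633×10^10 m = 0.1760 AU.

0.176 AU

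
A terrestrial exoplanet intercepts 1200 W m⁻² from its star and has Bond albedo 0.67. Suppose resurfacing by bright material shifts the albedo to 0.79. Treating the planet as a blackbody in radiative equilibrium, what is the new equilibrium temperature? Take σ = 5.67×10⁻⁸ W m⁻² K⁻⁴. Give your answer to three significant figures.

T₂ = [S(1−α₂)/(4σ)]^(1/4) = [1200·0.21/(4σ)]^(1/4) = 182.6 K.

183 kelvin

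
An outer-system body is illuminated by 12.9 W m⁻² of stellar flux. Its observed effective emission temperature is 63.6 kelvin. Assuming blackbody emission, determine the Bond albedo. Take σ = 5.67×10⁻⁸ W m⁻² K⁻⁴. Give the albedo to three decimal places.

From σT⁴ = S(1−α)/4 we invert for α: 1−α = 4σT⁴/S.
4σT⁴ = 4·5.67×10⁻⁸·(63.6)⁴ = 3.711 W m⁻².
1−α = 3.711/12.90 = 0.2877, so α = 0.7123.

0.712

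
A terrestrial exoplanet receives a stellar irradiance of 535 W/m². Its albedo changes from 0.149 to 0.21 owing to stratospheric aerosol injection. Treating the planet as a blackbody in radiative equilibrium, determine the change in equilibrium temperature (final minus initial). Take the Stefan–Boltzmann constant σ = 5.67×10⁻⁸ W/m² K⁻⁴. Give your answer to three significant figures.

Before: T₁ = [535.0·0.851/(4σ)]^(1/4) = 211.7 K.
After:  T₂ = [535.0·0.79/(4σ)]^(1/4) = 207.8 K.
Change: 207.8 − 211.7 = -3.900 K.

-3.90 K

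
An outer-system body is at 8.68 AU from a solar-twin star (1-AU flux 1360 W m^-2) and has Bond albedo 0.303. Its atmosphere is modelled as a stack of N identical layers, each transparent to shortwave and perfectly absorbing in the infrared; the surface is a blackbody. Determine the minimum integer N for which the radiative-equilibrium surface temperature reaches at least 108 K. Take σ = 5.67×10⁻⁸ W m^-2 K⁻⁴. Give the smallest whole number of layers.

2

Irradiance scales as 1/d², so S = 1360 W m^-2 × (1/8.68)² = 18.05 W m^-2.
Top-of-atmosphere balance: σT_e⁴ = S(1−α)/4 = 3.145 W m^-2 → T_e = 86.30 K.
Need (N+1)T_e⁴ ≥ T_s⁴, i.e. N+1 ≥ (108/86.30)⁴ = 2.452.
So N ≥ 1.452; the smallest integer is N = 2.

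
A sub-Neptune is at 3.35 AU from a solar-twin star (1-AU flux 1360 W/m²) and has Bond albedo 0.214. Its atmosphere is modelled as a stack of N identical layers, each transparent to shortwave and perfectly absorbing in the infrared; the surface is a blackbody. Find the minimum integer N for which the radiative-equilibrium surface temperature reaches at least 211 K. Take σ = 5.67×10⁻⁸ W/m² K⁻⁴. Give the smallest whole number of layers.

4

Irradiance scales as 1/d², so S = 1360 W/m² × (1/3.35)² = 121.2 W/m².
Top-of-atmosphere balance: σT_e⁴ = S(1−α)/4 = 23.81 W/m² → T_e = 143.2 K.
T_s = (N+1)^(1/4)·T_e ≥ 211 K requires N+1 ≥ (T_s/T_e)⁴ = (211/143.2)⁴ = 4.720.
Rounding up, N = 4.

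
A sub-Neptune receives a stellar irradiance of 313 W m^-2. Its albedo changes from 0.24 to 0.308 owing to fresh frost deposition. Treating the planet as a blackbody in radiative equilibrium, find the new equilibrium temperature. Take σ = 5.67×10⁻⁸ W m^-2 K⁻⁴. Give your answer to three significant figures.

T₂ = [S(1−α₂)/(4σ)]^(1/4) = [313.0·0.692/(4σ)]^(1/4) = 175.8 K.

176 K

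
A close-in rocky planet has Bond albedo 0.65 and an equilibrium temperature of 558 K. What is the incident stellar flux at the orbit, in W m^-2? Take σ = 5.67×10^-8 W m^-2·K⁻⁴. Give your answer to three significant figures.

62800 W m^-2

From S(1−α)/4 = σT⁴: S = 4σT⁴/(1−α).
The emitted flux is σT⁴ = 5497 W m^-2.
So S = 4×5497/(1−0.65) = 62820 W m^-2.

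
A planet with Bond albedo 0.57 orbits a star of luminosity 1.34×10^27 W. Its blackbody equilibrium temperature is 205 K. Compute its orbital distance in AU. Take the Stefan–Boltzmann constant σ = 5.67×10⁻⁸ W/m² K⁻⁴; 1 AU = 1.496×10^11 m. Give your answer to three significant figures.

2.26 AU

The flux needed for this T is 4σT⁴/(1−0.57) = 931.5 W/m².
Then d = [L/(4πS)]^(1/2) = 3.383×10^11 m, i.e. 2.262 AU.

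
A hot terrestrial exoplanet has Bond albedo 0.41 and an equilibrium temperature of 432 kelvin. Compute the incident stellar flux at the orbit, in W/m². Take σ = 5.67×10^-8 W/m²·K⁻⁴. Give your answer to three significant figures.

13400 W/m²

Invert the energy balance for S: S = 4σT⁴/(1−α).
σT⁴ = 5.67×10⁻⁸·(432)⁴ = 1975 W/m².
So S = 4×1975/(1−0.41) = 13390 W/m².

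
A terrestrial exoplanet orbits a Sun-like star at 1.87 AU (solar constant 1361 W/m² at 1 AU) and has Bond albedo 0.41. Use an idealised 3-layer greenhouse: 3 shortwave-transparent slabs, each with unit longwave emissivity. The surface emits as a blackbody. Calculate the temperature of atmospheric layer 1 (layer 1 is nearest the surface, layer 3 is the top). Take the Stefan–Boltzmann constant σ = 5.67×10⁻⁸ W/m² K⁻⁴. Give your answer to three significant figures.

235 K

Irradiance scales as 1/d², so S = 1361 W/m² × (1/1.87)² = 389.2 W/m².
Top-of-atmosphere balance: σT_e⁴ = S(1−α)/4 = 57.41 W/m² → T_e = 178.4 K.
In the N-layer model, layer k (counted from the surface) has T_k = (N+1−k)^(1/4)·T_e.
T_1 = (3)^(1/4)·178.4 = 234.8 K.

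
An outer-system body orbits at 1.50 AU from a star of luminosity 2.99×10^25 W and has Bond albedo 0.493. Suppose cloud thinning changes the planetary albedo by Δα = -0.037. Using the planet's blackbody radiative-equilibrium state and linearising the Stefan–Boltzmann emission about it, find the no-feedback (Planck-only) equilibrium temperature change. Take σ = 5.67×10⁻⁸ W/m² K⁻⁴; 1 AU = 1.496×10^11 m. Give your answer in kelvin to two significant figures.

1.8 K

Orbital distance: d = 1.50 AU = 2.244×10^11 m.
Flux at the orbit: S = L/(4πd²) = 2.99×10^25/(4π·(2.24×10^11)²) = 47.25 W/m².
Reference equilibrium: T_e = [S(1−α)/(4σ)]^(1/4) = 101.4 K.
TOA radiative forcing: ΔF = −S·Δα/4 = −47.25·(-0.037)/4 = 0.4371 W/m².
The Planck feedback parameter is 4σT_e³ = 0.2363 W/m²/K.
So ΔT₀ = 0.4371/0.2363 = 1.85 K.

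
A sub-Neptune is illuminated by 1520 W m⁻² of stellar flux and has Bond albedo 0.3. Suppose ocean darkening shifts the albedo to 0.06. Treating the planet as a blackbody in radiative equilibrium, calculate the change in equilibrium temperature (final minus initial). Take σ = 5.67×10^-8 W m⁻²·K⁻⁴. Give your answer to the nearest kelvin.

Initial: T₁ = [S(1−0.3)/(4σ)]^(1/4) = 261.7 K.
Final:   T₂ = [S(1−0.06)/(4σ)]^(1/4) = 281.7 K.
Change: 281.7 − 261.7 = 20.02 K.

20 K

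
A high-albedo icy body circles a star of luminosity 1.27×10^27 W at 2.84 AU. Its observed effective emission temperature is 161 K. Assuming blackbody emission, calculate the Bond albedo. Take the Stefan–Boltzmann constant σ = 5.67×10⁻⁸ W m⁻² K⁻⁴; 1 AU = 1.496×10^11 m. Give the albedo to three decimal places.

d = 2.84 × 1.496×10^11 m = 4.249×10^11 m.
S = L/(4πd²) = 559.9 W m⁻².
Rearranging the radiative balance, α = 1 − 4σT⁴/S.
4σT⁴ = 4·5.67×10⁻⁸·(161)⁴ = 152.4 W m⁻².
Hence α = 1 − 152.4/559.9 = 0.7278.

0.728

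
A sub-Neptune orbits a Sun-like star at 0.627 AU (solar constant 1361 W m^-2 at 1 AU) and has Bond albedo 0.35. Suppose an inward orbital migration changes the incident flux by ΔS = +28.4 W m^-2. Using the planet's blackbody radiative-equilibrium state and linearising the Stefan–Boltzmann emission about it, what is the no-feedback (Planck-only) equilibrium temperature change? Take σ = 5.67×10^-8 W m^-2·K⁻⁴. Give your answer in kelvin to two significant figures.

Irradiance scales as 1/d², so S = 1361 W m^-2 × (1/0.627)² = 3462 W m^-2.
Unperturbed T_e = [3462·(1−0.35)/(4σ)]^¼ = 315.6 K.
Only a fraction (1−α) is absorbed and it's spread over 4πR², so ΔF = (1−α)ΔS/4 = 4.615 W m^-2.
Linearising σT⁴ gives d(σT⁴)/dT = 4σT_e³ = 7.130 W m^-2 per K.
Hence the no-feedback warming is ΔF/(4σT_e³) = 0.647 K.

0.65 K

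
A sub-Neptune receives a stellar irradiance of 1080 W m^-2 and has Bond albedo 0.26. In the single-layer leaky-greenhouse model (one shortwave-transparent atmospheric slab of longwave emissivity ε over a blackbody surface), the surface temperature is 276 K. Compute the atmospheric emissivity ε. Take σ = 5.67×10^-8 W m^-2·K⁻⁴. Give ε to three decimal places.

0.785

TOA balance gives T_e = 243.6 K.
T_s⁴ = T_e⁴·2/(2−ε) → ε = 2 − 2(T_e/T_s)⁴ = 2 − 2·(243.6/276)⁴ = 0.7855.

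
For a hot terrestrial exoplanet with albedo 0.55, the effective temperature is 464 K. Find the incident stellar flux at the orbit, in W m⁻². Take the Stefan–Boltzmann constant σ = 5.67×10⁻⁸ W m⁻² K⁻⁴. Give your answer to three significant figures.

23400 W m⁻²

From S(1−α)/4 = σT⁴: S = 4σT⁴/(1−α).
The emitted flux is σT⁴ = 2628 W m⁻².
So S = 4×2628/(1−0.55) = 23360 W m⁻².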